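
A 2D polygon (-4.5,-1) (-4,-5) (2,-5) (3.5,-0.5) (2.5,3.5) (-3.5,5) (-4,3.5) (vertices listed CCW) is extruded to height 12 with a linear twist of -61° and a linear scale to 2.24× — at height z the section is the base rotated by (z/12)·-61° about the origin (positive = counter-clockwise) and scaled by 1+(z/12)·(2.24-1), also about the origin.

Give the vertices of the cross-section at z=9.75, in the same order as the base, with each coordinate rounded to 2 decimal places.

Cross-section at z=9.75: (-7.39,5.57) (-12.85,-0.40) (-5.04,-9.57) (3.79,-6.00) (8.60,0.74) (3.08,11.86) (0.14,10.67)

t = z/height = 9.75/12 = 0.8125
s = 1 + (scale-1)·z/height = 1 + (2.24-1)·9.75/12 = 2.007500
θ = twist·z/height = -61°·9.75/12 = -49.5625° = -0.865029 rad
cos θ = 0.648618, sin θ = -0.761114 (intermediates below are computed at full precision and shown rounded to 5 d.p.)
v1: (-4.5,-1) → rotate → (-3.67990,2.77639) → ×s → (-7.38739,5.57361) → (-7.39,5.57)
v2: (-4,-5) → rotate → (-6.40004,-0.19864) → ×s → (-12.84809,-0.39876) → (-12.85,-0.40)
v3: (2,-5) → rotate → (-2.50833,-4.76532) → ×s → (-5.03548,-9.56638) → (-5.04,-9.57)
v4: (3.5,-0.5) → rotate → (1.88961,-2.98821) → ×s → (3.79339,-5.99883) → (3.79,-6.00)
v5: (2.5,3.5) → rotate → (4.28544,0.36738) → ×s → (8.60303,0.73751) → (8.60,0.74)
v6: (-3.5,5) → rotate → (1.53541,5.90699) → ×s → (3.08233,11.85828) → (3.08,11.86)
v7: (-4,3.5) → rotate → (0.06943,5.31462) → ×s → (0.13937,10.66910) → (0.14,10.67)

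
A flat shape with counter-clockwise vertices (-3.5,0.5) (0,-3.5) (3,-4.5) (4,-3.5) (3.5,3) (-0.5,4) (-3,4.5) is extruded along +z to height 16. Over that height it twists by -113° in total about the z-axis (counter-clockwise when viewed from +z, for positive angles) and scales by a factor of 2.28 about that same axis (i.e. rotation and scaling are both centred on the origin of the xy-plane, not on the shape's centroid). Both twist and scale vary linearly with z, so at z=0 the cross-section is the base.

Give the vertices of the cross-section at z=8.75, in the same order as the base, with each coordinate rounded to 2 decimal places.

t = z/height = 8.75/16 = 0.546875
s = 1 + (scale-1)·z/height = 1 + (2.28-1)·8.75/16 = 1.700000
θ = twist·z/height = -113°·8.75/16 = -61.7969° = -1.078559 rad
cos θ = 0.472599, sin θ = -0.881278 (intermediates below are computed at full precision and shown rounded to 5 d.p.)
v1: (-3.5,0.5) → rotate → (-1.21346,3.32077) → ×s → (-2.06288,5.64531) → (-2.06,5.65)
v2: (0,-3.5) → rotate → (-3.08447,-1.65410) → ×s → (-5.24360,-2.81196) → (-5.24,-2.81)
v3: (3,-4.5) → rotate → (-2.54795,-4.77053) → ×s → (-4.33152,-8.10990) → (-4.33,-8.11)
v4: (4,-3.5) → rotate → (-1.19408,-5.17921) → ×s → (-2.02993,-8.80465) → (-2.03,-8.80)
v5: (3.5,3) → rotate → (4.29793,-1.66668) → ×s → (7.30648,-2.83335) → (7.31,-2.83)
v6: (-0.5,4) → rotate → (3.28881,2.33103) → ×s → (5.59098,3.96276) → (5.59,3.96)
v7: (-3,4.5) → rotate → (2.54795,4.77053) → ×s → (4.33152,8.10990) → (4.33,8.11)

Cross-section at z=8.75: (-2.06,5.65) (-5.24,-2.81) (-4.33,-8.11) (-2.03,-8.80) (7.31,-2.83) (5.59,3.96) (4.33,8.11)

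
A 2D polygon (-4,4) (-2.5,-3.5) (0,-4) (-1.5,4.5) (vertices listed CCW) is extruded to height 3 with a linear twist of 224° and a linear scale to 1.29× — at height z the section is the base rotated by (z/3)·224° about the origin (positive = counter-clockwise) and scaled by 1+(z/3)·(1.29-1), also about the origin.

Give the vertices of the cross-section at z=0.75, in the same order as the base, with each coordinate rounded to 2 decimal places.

t = z/height = 0.75/3 = 0.25
s = 1 + (scale-1)·z/height = 1 + (1.29-1)·0.75/3 = 1.072500
θ = twist·z/height = 224°·0.75/3 = 56.0000° = 0.977384 rad
cos θ = 0.559193, sin θ = 0.829038 (intermediates below are computed at full precision and shown rounded to 5 d.p.)
v1: (-4,4) → rotate → (-5.55292,-1.07938) → ×s → (-5.95551,-1.15763) → (-5.96,-1.16)
v2: (-2.5,-3.5) → rotate → (1.50365,-4.02977) → ×s → (1.61266,-4.32193) → (1.61,-4.32)
v3: (0,-4) → rotate → (3.31615,-2.23677) → ×s → (3.55657,-2.39894) → (3.56,-2.40)
v4: (-1.5,4.5) → rotate → (-4.56946,1.27281) → ×s → (-4.90074,1.36509) → (-4.90,1.37)

Cross-section at z=0.75: (-5.96,-1.16) (1.61,-4.32) (3.56,-2.40) (-4.90,1.37)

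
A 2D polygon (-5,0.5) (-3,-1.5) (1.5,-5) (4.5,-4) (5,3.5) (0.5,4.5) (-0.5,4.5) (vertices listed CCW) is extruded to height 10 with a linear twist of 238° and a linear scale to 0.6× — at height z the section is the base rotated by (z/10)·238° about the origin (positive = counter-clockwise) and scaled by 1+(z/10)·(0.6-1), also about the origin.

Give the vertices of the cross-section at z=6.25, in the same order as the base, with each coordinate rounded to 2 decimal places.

Cross-section at z=6.25: (3.01,-2.27) (2.51,-0.21) (0.98,3.79) (-1.33,4.32) (-4.57,-0.30) (-2.07,-2.69) (-1.43,-3.08)

t = z/height = 6.25/10 = 0.625
s = 1 + (scale-1)·z/height = 1 + (0.6-1)·6.25/10 = 0.750000
θ = twist·z/height = 238°·6.25/10 = 148.7500° = 2.596177 rad
cos θ = -0.854912, sin θ = 0.518773 (intermediates below are computed at full precision and shown rounded to 5 d.p.)
v1: (-5,0.5) → rotate → (4.01517,-3.02132) → ×s → (3.01138,-2.26599) → (3.01,-2.27)
v2: (-3,-1.5) → rotate → (3.34290,-0.27395) → ×s → (2.50717,-0.20546) → (2.51,-0.21)
v3: (1.5,-5) → rotate → (1.31150,5.05272) → ×s → (0.98362,3.78954) → (0.98,3.79)
v4: (4.5,-4) → rotate → (-1.77201,5.75413) → ×s → (-1.32901,4.31560) → (-1.33,4.32)
v5: (5,3.5) → rotate → (-6.09027,-0.39833) → ×s → (-4.56770,-0.29874) → (-4.57,-0.30)
v6: (0.5,4.5) → rotate → (-2.76194,-3.58772) → ×s → (-2.07145,-2.69079) → (-2.07,-2.69)
v7: (-0.5,4.5) → rotate → (-1.90702,-4.10649) → ×s → (-1.43027,-3.07987) → (-1.43,-3.08)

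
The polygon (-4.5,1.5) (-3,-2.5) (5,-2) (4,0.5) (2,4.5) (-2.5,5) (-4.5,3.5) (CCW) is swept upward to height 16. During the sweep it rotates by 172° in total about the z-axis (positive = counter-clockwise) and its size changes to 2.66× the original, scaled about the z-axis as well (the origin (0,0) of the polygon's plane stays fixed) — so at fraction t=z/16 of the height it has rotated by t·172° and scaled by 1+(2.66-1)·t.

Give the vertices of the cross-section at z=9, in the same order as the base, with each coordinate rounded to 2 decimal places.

Cross-section at z=9: (-1.86,-8.98) (5.48,-5.19) (2.70,10.06) (-1.87,7.57) (-9.10,2.82) (-9.03,-5.94) (-5.70,-9.44)

t = z/height = 9/16 = 0.5625
s = 1 + (scale-1)·z/height = 1 + (2.66-1)·9/16 = 1.933750
θ = twist·z/height = 172°·9/16 = 96.7500° = 1.688606 rad
cos θ = -0.117537, sin θ = 0.993068 (intermediates below are computed at full precision and shown rounded to 5 d.p.)
v1: (-4.5,1.5) → rotate → (-0.96068,-4.64511) → ×s → (-1.85772,-8.98249) → (-1.86,-8.98)
v2: (-3,-2.5) → rotate → (2.83528,-2.68536) → ×s → (5.48273,-5.19282) → (5.48,-5.19)
v3: (5,-2) → rotate → (1.39845,5.20042) → ×s → (2.70425,10.05631) → (2.70,10.06)
v4: (4,0.5) → rotate → (-0.96668,3.91351) → ×s → (-1.86932,7.56774) → (-1.87,7.57)
v5: (2,4.5) → rotate → (-4.70388,1.45722) → ×s → (-9.09613,2.81790) → (-9.10,2.82)
v6: (-2.5,5) → rotate → (-4.67150,-3.07036) → ×s → (-9.03351,-5.93731) → (-9.03,-5.94)
v7: (-4.5,3.5) → rotate → (-2.94682,-4.88019) → ×s → (-5.69842,-9.43707) → (-5.70,-9.44)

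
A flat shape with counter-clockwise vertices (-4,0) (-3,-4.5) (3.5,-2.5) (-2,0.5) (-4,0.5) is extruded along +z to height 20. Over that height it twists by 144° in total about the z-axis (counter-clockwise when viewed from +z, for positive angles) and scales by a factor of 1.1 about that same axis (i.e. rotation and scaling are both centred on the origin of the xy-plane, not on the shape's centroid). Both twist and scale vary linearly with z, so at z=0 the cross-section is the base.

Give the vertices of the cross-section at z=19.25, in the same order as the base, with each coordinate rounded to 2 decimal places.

t = z/height = 19.25/20 = 0.9625
s = 1 + (scale-1)·z/height = 1 + (1.1-1)·19.25/20 = 1.096250
θ = twist·z/height = 144°·19.25/20 = 138.6000° = 2.419026 rad
cos θ = -0.750111, sin θ = 0.661312 (intermediates below are computed at full precision and shown rounded to 5 d.p.)
v1: (-4,0) → rotate → (3.00044,-2.64525) → ×s → (3.28924,-2.89985) → (3.29,-2.90)
v2: (-3,-4.5) → rotate → (5.22624,1.39156) → ×s → (5.72926,1.52550) → (5.73,1.53)
v3: (3.5,-2.5) → rotate → (-0.97211,4.18987) → ×s → (-1.06567,4.59314) → (-1.07,4.59)
v4: (-2,0.5) → rotate → (1.16957,-1.69768) → ×s → (1.28214,-1.86108) → (1.28,-1.86)
v5: (-4,0.5) → rotate → (2.66979,-3.02030) → ×s → (2.92676,-3.31101) → (2.93,-3.31)

Cross-section at z=19.25: (3.29,-2.90) (5.73,1.53) (-1.07,4.59) (1.28,-1.86) (2.93,-3.31)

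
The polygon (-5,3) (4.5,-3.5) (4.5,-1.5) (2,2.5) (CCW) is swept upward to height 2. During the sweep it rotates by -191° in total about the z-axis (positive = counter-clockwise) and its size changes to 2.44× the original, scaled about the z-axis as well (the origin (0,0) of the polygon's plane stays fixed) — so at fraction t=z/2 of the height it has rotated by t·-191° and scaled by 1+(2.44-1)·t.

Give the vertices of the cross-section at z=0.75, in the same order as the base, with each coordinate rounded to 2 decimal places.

Cross-section at z=0.75: (1.96,8.76) (-2.93,-8.28) (-0.01,-7.30) (4.62,-1.71)

t = z/height = 0.75/2 = 0.375
s = 1 + (scale-1)·z/height = 1 + (2.44-1)·0.75/2 = 1.540000
θ = twist·z/height = -191°·0.75/2 = -71.6250° = -1.250092 rad
cos θ = 0.315235, sin θ = -0.949014 (intermediates below are computed at full precision and shown rounded to 5 d.p.)
v1: (-5,3) → rotate → (1.27087,5.69077) → ×s → (1.95713,8.76379) → (1.96,8.76)
v2: (4.5,-3.5) → rotate → (-1.90299,-5.37388) → ×s → (-2.93061,-8.27578) → (-2.93,-8.28)
v3: (4.5,-1.5) → rotate → (-0.00496,-4.74341) → ×s → (-0.00764,-7.30486) → (-0.01,-7.30)
v4: (2,2.5) → rotate → (3.00300,-1.10994) → ×s → (4.62463,-1.70931) → (4.62,-1.71)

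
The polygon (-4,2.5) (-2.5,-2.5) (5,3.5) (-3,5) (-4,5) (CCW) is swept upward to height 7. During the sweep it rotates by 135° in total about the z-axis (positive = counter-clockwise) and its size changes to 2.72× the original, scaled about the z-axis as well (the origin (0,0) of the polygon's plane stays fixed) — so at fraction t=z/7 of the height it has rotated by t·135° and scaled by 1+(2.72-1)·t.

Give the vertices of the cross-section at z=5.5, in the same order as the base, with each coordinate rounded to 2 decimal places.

t = z/height = 5.5/7 = 0.785714
s = 1 + (scale-1)·z/height = 1 + (2.72-1)·5.5/7 = 2.351429
θ = twist·z/height = 135°·5.5/7 = 106.0714° = 1.851296 rad
cos θ = -0.276836, sin θ = 0.960917 (intermediates below are computed at full precision and shown rounded to 5 d.p.)
v1: (-4,2.5) → rotate → (-1.29495,-4.53576) → ×s → (-3.04499,-10.66551) → (-3.04,-10.67)
v2: (-2.5,-2.5) → rotate → (3.09438,-1.71020) → ×s → (7.27622,-4.02142) → (7.28,-4.02)
v3: (5,3.5) → rotate → (-4.74739,3.83566) → ×s → (-11.16314,9.01929) → (-11.16,9.02)
v4: (-3,5) → rotate → (-3.97408,-4.26693) → ×s → (-9.34477,-10.03338) → (-9.34,-10.03)
v5: (-4,5) → rotate → (-3.69724,-5.22785) → ×s → (-8.69381,-12.29291) → (-8.69,-12.29)

Cross-section at z=5.5: (-3.04,-10.67) (7.28,-4.02) (-11.16,9.02) (-9.34,-10.03) (-8.69,-12.29)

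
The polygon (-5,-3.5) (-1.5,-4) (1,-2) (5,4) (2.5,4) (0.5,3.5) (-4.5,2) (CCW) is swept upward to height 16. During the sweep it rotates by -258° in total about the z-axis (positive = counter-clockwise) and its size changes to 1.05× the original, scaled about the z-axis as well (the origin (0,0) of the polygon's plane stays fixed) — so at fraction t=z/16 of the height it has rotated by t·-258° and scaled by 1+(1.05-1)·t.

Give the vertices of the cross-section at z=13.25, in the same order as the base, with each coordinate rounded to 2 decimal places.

Cross-section at z=13.25: (6.35,0.15) (3.61,2.60) (0.29,2.31) (-6.64,-0.58) (-4.48,-2.02) (-2.45,-2.75) (2.75,-4.33)

t = z/height = 13.25/16 = 0.828125
s = 1 + (scale-1)·z/height = 1 + (1.05-1)·13.25/16 = 1.041406
θ = twist·z/height = -258°·13.25/16 = -213.6563° = -3.729005 rad
cos θ = -0.832378, sin θ = 0.554209 (intermediates below are computed at full precision and shown rounded to 5 d.p.)
v1: (-5,-3.5) → rotate → (6.10162,0.14228) → ×s → (6.35426,0.14817) → (6.35,0.15)
v2: (-1.5,-4) → rotate → (3.46540,2.49820) → ×s → (3.60889,2.60164) → (3.61,2.60)
v3: (1,-2) → rotate → (0.27604,2.21896) → ×s → (0.28747,2.31084) → (0.29,2.31)
v4: (5,4) → rotate → (-6.37872,-0.55847) → ×s → (-6.64284,-0.58159) → (-6.64,-0.58)
v5: (2.5,4) → rotate → (-4.29778,-1.94399) → ×s → (-4.47573,-2.02448) → (-4.48,-2.02)
v6: (0.5,3.5) → rotate → (-2.35592,-2.63622) → ×s → (-2.45347,-2.74537) → (-2.45,-2.75)
v7: (-4.5,2) → rotate → (2.63728,-4.15870) → ×s → (2.74648,-4.33089) → (2.75,-4.33)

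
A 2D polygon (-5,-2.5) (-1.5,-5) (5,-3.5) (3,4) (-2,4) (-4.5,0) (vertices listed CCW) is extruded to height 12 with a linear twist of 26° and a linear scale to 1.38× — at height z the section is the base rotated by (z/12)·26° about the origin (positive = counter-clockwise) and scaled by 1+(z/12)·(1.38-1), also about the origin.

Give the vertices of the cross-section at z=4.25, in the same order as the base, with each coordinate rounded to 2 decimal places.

t = z/height = 4.25/12 = 0.354167
s = 1 + (scale-1)·z/height = 1 + (1.38-1)·4.25/12 = 1.134583
θ = twist·z/height = 26°·4.25/12 = 9.2083° = 0.160716 rad
cos θ = 0.987113, sin θ = 0.160025 (intermediates below are computed at full precision and shown rounded to 5 d.p.)
v1: (-5,-2.5) → rotate → (-4.53550,-3.26791) → ×s → (-5.14591,-3.70771) → (-5.15,-3.71)
v2: (-1.5,-5) → rotate → (-0.68055,-5.17560) → ×s → (-0.77214,-5.87215) → (-0.77,-5.87)
v3: (5,-3.5) → rotate → (5.49565,-2.65477) → ×s → (6.23527,-3.01206) → (6.24,-3.01)
v4: (3,4) → rotate → (2.32124,4.42853) → ×s → (2.63364,5.02453) → (2.63,5.02)
v5: (-2,4) → rotate → (-2.61433,3.62840) → ×s → (-2.96617,4.11672) → (-2.97,4.12)
v6: (-4.5,0) → rotate → (-4.44201,-0.72011) → ×s → (-5.03983,-0.81703) → (-5.04,-0.82)

Cross-section at z=4.25: (-5.15,-3.71) (-0.77,-5.87) (6.24,-3.01) (2.63,5.02) (-2.97,4.12) (-5.04,-0.82)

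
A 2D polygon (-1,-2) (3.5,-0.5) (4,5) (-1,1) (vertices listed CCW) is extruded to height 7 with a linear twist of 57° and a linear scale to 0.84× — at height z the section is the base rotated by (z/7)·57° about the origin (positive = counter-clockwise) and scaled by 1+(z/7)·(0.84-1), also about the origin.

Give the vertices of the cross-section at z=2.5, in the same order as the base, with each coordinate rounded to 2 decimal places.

Cross-section at z=2.5: (-0.23,-2.10) (3.26,0.71) (1.90,5.73) (-1.21,0.56)

t = z/height = 2.5/7 = 0.357143
s = 1 + (scale-1)·z/height = 1 + (0.84-1)·2.5/7 = 0.942857
θ = twist·z/height = 57°·2.5/7 = 20.3571° = 0.355299 rad
cos θ = 0.937542, sin θ = 0.347871 (intermediates below are computed at full precision and shown rounded to 5 d.p.)
v1: (-1,-2) → rotate → (-0.24180,-2.22296) → ×s → (-0.22798,-2.09593) → (-0.23,-2.10)
v2: (3.5,-0.5) → rotate → (3.45533,0.74878) → ×s → (3.25789,0.70599) → (3.26,0.71)
v3: (4,5) → rotate → (2.01082,6.07920) → ×s → (1.89591,5.73181) → (1.90,5.73)
v4: (-1,1) → rotate → (-1.28541,0.58967) → ×s → (-1.21196,0.55598) → (-1.21,0.56)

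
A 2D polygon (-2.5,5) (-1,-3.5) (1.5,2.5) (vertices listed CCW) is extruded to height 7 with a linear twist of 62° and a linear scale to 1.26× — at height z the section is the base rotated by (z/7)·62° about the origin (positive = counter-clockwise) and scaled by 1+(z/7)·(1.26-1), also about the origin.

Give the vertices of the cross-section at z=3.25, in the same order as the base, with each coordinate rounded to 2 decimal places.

t = z/height = 3.25/7 = 0.464286
s = 1 + (scale-1)·z/height = 1 + (1.26-1)·3.25/7 = 1.120714
θ = twist·z/height = 62°·3.25/7 = 28.7857° = 0.502405 rad
cos θ = 0.876427, sin θ = 0.481535 (intermediates below are computed at full precision and shown rounded to 5 d.p.)
v1: (-2.5,5) → rotate → (-4.59874,3.17830) → ×s → (-5.15388,3.56196) → (-5.15,3.56)
v2: (-1,-3.5) → rotate → (0.80895,-3.54903) → ×s → (0.90660,-3.97745) → (0.91,-3.98)
v3: (1.5,2.5) → rotate → (0.11080,2.91337) → ×s → (0.12418,3.26506) → (0.12,3.27)

Cross-section at z=3.25: (-5.15,3.56) (0.91,-3.98) (0.12,3.27)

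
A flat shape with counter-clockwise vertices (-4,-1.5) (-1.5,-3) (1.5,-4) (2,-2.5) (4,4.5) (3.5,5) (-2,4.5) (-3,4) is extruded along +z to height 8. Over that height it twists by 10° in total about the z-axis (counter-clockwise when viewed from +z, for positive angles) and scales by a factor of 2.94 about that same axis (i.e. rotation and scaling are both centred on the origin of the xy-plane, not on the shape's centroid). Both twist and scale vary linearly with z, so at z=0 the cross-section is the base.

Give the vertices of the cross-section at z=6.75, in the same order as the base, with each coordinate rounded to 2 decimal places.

t = z/height = 6.75/8 = 0.84375
s = 1 + (scale-1)·z/height = 1 + (2.94-1)·6.75/8 = 2.636875
θ = twist·z/height = 10°·6.75/8 = 8.4375° = 0.147262 rad
cos θ = 0.989177, sin θ = 0.146730 (intermediates below are computed at full precision and shown rounded to 5 d.p.)
v1: (-4,-1.5) → rotate → (-3.73661,-2.07069) → ×s → (-9.85297,-5.46014) → (-9.85,-5.46)
v2: (-1.5,-3) → rotate → (-1.04357,-3.18763) → ×s → (-2.75177,-8.40537) → (-2.75,-8.41)
v3: (1.5,-4) → rotate → (2.07069,-3.73661) → ×s → (5.46014,-9.85297) → (5.46,-9.85)
v4: (2,-2.5) → rotate → (2.34518,-2.17948) → ×s → (6.18394,-5.74702) → (6.18,-5.75)
v5: (4,4.5) → rotate → (3.29642,5.03822) → ×s → (8.69224,13.28515) → (8.69,13.29)
v6: (3.5,5) → rotate → (2.72847,5.45944) → ×s → (7.19462,14.39586) → (7.19,14.40)
v7: (-2,4.5) → rotate → (-2.63864,4.15783) → ×s → (-6.95776,10.96369) → (-6.96,10.96)
v8: (-3,4) → rotate → (-3.55445,3.51651) → ×s → (-9.37264,9.27261) → (-9.37,9.27)

Cross-section at z=6.75: (-9.85,-5.46) (-2.75,-8.41) (5.46,-9.85) (6.18,-5.75) (8.69,13.29) (7.19,14.40) (-6.96,10.96) (-9.37,9.27)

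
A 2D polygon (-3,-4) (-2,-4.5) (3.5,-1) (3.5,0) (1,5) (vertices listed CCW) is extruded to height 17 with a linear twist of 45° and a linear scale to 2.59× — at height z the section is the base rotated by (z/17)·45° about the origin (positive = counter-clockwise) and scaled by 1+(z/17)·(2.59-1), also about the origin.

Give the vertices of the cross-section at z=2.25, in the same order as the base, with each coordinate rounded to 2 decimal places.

t = z/height = 2.25/17 = 0.132353
s = 1 + (scale-1)·z/height = 1 + (2.59-1)·2.25/17 = 1.210441
θ = twist·z/height = 45°·2.25/17 = 5.9559° = 0.103950 rad
cos θ = 0.994602, sin θ = 0.103763 (intermediates below are computed at full precision and shown rounded to 5 d.p.)
v1: (-3,-4) → rotate → (-2.56876,-4.28970) → ×s → (-3.10933,-5.19243) → (-3.11,-5.19)
v2: (-2,-4.5) → rotate → (-1.52227,-4.68323) → ×s → (-1.84262,-5.66878) → (-1.84,-5.67)
v3: (3.5,-1) → rotate → (3.58487,-0.63143) → ×s → (4.33927,-0.76431) → (4.34,-0.76)
v4: (3.5,0) → rotate → (3.48111,0.36317) → ×s → (4.21368,0.43960) → (4.21,0.44)
v5: (1,5) → rotate → (0.47579,5.07677) → ×s → (0.57591,6.14514) → (0.58,6.15)

Cross-section at z=2.25: (-3.11,-5.19) (-1.84,-5.67) (4.34,-0.76) (4.21,0.44) (0.58,6.15)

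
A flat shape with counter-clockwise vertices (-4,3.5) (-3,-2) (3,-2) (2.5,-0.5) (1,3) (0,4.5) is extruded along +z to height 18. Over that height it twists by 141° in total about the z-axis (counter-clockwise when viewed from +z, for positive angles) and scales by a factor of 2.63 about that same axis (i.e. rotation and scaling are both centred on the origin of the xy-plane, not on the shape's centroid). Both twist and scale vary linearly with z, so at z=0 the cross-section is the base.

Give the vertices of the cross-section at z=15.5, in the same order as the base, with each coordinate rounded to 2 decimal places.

Cross-section at z=15.5: (-2.17,-12.59) (7.86,-3.65) (0.34,8.66) (-2.11,5.75) (-7.41,-1.71) (-9.23,-5.64)

t = z/height = 15.5/18 = 0.861111
s = 1 + (scale-1)·z/height = 1 + (2.63-1)·15.5/18 = 2.403611
θ = twist·z/height = 141°·15.5/18 = 121.4167° = 2.119121 rad
cos θ = -0.521258, sin θ = 0.853399 (intermediates below are computed at full precision and shown rounded to 5 d.p.)
v1: (-4,3.5) → rotate → (-0.90187,-5.23800) → ×s → (-2.16773,-12.59011) → (-2.17,-12.59)
v2: (-3,-2) → rotate → (3.27057,-1.51768) → ×s → (7.86118,-3.64792) → (7.86,-3.65)
v3: (3,-2) → rotate → (0.14302,3.60271) → ×s → (0.34378,8.65952) → (0.34,8.66)
v4: (2.5,-0.5) → rotate → (-0.87645,2.39413) → ×s → (-2.10663,5.75455) → (-2.11,5.75)
v5: (1,3) → rotate → (-3.08146,-0.71037) → ×s → (-7.40662,-1.70746) → (-7.41,-1.71)
v6: (0,4.5) → rotate → (-3.84030,-2.34566) → ×s → (-9.23058,-5.63806) → (-9.23,-5.64)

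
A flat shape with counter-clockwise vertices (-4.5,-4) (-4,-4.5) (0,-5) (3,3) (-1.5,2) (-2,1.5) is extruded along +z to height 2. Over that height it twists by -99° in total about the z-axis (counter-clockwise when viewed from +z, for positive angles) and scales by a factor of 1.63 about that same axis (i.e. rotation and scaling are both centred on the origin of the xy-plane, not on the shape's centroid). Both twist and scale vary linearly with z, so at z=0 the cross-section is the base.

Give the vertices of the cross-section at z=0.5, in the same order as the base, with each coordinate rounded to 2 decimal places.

Cross-section at z=0.5: (-6.67,-2.02) (-6.39,-2.79) (-2.42,-5.26) (4.61,1.70) (-0.61,2.83) (-1.38,2.55)

t = z/height = 0.5/2 = 0.25
s = 1 + (scale-1)·z/height = 1 + (1.63-1)·0.5/2 = 1.157500
θ = twist·z/height = -99°·0.5/2 = -24.7500° = -0.431969 rad
cos θ = 0.908143, sin θ = -0.418660 (intermediates below are computed at full precision and shown rounded to 5 d.p.)
v1: (-4.5,-4) → rotate → (-5.76128,-1.74860) → ×s → (-6.66869,-2.02401) → (-6.67,-2.02)
v2: (-4,-4.5) → rotate → (-5.51654,-2.41201) → ×s → (-6.38540,-2.79190) → (-6.39,-2.79)
v3: (0,-5) → rotate → (-2.09330,-4.54072) → ×s → (-2.42299,-5.25588) → (-2.42,-5.26)
v4: (3,3) → rotate → (3.98041,1.46845) → ×s → (4.60732,1.69973) → (4.61,1.70)
v5: (-1.5,2) → rotate → (-0.52490,2.44428) → ×s → (-0.60757,2.82925) → (-0.61,2.83)
v6: (-2,1.5) → rotate → (-1.18830,2.19953) → ×s → (-1.37545,2.54596) → (-1.38,2.55)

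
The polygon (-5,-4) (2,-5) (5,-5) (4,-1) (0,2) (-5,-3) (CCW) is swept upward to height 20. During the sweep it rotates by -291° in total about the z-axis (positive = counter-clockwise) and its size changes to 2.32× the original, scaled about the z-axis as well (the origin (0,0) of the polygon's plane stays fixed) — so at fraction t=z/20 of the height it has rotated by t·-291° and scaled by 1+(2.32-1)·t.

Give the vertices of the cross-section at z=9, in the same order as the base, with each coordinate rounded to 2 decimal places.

t = z/height = 9/20 = 0.45
s = 1 + (scale-1)·z/height = 1 + (2.32-1)·9/20 = 1.594000
θ = twist·z/height = -291°·9/20 = -130.9500° = -2.285509 rad
cos θ = -0.655400, sin θ = -0.755282 (intermediates below are computed at full precision and shown rounded to 5 d.p.)
v1: (-5,-4) → rotate → (0.25587,6.39801) → ×s → (0.40786,10.19843) → (0.41,10.20)
v2: (2,-5) → rotate → (-5.08721,1.76644) → ×s → (-8.10901,2.81570) → (-8.11,2.82)
v3: (5,-5) → rotate → (-7.05341,-0.49941) → ×s → (-11.24314,-0.79606) → (-11.24,-0.80)
v4: (4,-1) → rotate → (-3.37688,-2.36573) → ×s → (-5.38275,-3.77097) → (-5.38,-3.77)
v5: (0,2) → rotate → (1.51056,-1.31080) → ×s → (2.40784,-2.08942) → (2.41,-2.09)
v6: (-5,-3) → rotate → (1.01116,5.74261) → ×s → (1.61178,9.15372) → (1.61,9.15)

Cross-section at z=9: (0.41,10.20) (-8.11,2.82) (-11.24,-0.80) (-5.38,-3.77) (2.41,-2.09) (1.61,9.15)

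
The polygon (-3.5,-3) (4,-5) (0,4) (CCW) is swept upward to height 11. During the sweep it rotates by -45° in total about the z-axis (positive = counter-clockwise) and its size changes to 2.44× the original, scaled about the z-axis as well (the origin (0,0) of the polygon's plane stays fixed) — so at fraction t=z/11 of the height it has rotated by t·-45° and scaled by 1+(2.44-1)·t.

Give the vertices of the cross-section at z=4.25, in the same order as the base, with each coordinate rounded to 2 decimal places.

Cross-section at z=4.25: (-6.59,-2.83) (3.62,-9.29) (1.86,5.94)

t = z/height = 4.25/11 = 0.386364
s = 1 + (scale-1)·z/height = 1 + (2.44-1)·4.25/11 = 1.556364
θ = twist·z/height = -45°·4.25/11 = -17.3864° = -0.303449 rad
cos θ = 0.954311, sin θ = -0.298814 (intermediates below are computed at full precision and shown rounded to 5 d.p.)
v1: (-3.5,-3) → rotate → (-4.23653,-1.81709) → ×s → (-6.59358,-2.82805) → (-6.59,-2.83)
v2: (4,-5) → rotate → (2.32318,-5.96681) → ×s → (3.61571,-9.28653) → (3.62,-9.29)
v3: (0,4) → rotate → (1.19525,3.81725) → ×s → (1.86025,5.94102) → (1.86,5.94)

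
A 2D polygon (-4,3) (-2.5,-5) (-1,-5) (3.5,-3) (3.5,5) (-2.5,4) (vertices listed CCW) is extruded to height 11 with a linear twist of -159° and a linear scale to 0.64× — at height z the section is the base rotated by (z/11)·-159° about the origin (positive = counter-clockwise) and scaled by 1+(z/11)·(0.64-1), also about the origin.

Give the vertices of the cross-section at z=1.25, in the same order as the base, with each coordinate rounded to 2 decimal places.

Cross-section at z=1.25: (-2.75,3.93) (-3.77,-3.82) (-2.40,-4.26) (2.30,-3.78) (4.68,3.52) (-1.09,4.39)

t = z/height = 1.25/11 = 0.113636
s = 1 + (scale-1)·z/height = 1 + (0.64-1)·1.25/11 = 0.959091
θ = twist·z/height = -159°·1.25/11 = -18.0682° = -0.315349 rad
cos θ = 0.950688, sin θ = -0.310149 (intermediates below are computed at full precision and shown rounded to 5 d.p.)
v1: (-4,3) → rotate → (-2.87231,4.09266) → ×s → (-2.75480,3.92523) → (-2.75,3.93)
v2: (-2.5,-5) → rotate → (-3.92746,-3.97807) → ×s → (-3.76679,-3.81533) → (-3.77,-3.82)
v3: (-1,-5) → rotate → (-2.50143,-4.44329) → ×s → (-2.39910,-4.26152) → (-2.40,-4.26)
v4: (3.5,-3) → rotate → (2.39696,-3.93758) → ×s → (2.29891,-3.77650) → (2.30,-3.78)
v5: (3.5,5) → rotate → (4.87815,3.66792) → ×s → (4.67859,3.51787) → (4.68,3.52)
v6: (-2.5,4) → rotate → (-1.13613,4.57812) → ×s → (-1.08965,4.39084) → (-1.09,4.39)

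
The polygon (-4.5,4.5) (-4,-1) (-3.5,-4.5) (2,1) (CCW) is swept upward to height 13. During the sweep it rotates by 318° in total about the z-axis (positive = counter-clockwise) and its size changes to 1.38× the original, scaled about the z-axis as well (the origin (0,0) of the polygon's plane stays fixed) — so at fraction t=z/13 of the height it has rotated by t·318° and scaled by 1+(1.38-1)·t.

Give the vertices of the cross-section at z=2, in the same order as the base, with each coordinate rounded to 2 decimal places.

Cross-section at z=2: (-6.72,-0.46) (-1.98,-3.89) (1.16,-5.92) (0.59,2.29)

t = z/height = 2/13 = 0.153846
s = 1 + (scale-1)·z/height = 1 + (1.38-1)·2/13 = 1.058462
θ = twist·z/height = 318°·2/13 = 48.9231° = 0.853869 rad
cos θ = 0.657072, sin θ = 0.753828 (intermediates below are computed at full precision and shown rounded to 5 d.p.)
v1: (-4.5,4.5) → rotate → (-6.34905,-0.43540) → ×s → (-6.72022,-0.46086) → (-6.72,-0.46)
v2: (-4,-1) → rotate → (-1.87446,-3.67238) → ×s → (-1.98404,-3.88708) → (-1.98,-3.89)
v3: (-3.5,-4.5) → rotate → (1.09248,-5.59522) → ×s → (1.15634,-5.92233) → (1.16,-5.92)
v4: (2,1) → rotate → (0.56032,2.16473) → ×s → (0.59307,2.29128) → (0.59,2.29)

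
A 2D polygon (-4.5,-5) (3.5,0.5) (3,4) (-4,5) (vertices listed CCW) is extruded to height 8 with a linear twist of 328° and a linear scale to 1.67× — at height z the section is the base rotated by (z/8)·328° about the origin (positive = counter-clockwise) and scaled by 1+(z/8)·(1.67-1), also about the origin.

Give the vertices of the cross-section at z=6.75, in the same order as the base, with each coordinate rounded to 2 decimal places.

t = z/height = 6.75/8 = 0.84375
s = 1 + (scale-1)·z/height = 1 + (1.67-1)·6.75/8 = 1.565313
θ = twist·z/height = 328°·6.75/8 = 276.7500° = 4.830199 rad
cos θ = 0.117537, sin θ = -0.993068 (intermediates below are computed at full precision and shown rounded to 5 d.p.)
v1: (-4.5,-5) → rotate → (-5.49426,3.88112) → ×s → (-8.60023,6.07517) → (-8.60,6.08)
v2: (3.5,0.5) → rotate → (0.90792,-3.41697) → ×s → (1.42117,-5.34863) → (1.42,-5.35)
v3: (3,4) → rotate → (4.32489,-2.50906) → ×s → (6.76980,-3.92746) → (6.77,-3.93)
v4: (-4,5) → rotate → (4.49519,4.55996) → ×s → (7.03638,7.13776) → (7.04,7.14)

Cross-section at z=6.75: (-8.60,6.08) (1.42,-5.35) (6.77,-3.93) (7.04,7.14)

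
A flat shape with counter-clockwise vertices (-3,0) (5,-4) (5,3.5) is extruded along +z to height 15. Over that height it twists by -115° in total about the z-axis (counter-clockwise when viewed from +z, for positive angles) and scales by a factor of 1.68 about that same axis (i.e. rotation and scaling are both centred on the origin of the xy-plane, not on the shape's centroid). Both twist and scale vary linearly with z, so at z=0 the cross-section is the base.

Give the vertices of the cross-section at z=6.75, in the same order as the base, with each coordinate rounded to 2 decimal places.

t = z/height = 6.75/15 = 0.45
s = 1 + (scale-1)·z/height = 1 + (1.68-1)·6.75/15 = 1.306000
θ = twist·z/height = -115°·6.75/15 = -51.7500° = -0.903208 rad
cos θ = 0.619094, sin θ = -0.785317 (intermediates below are computed at full precision and shown rounded to 5 d.p.)
v1: (-3,0) → rotate → (-1.85728,2.35595) → ×s → (-2.42561,3.07687) → (-2.43,3.08)
v2: (5,-4) → rotate → (-0.04580,-6.40296) → ×s → (-0.05981,-8.36227) → (-0.06,-8.36)
v3: (5,3.5) → rotate → (5.84408,-1.75976) → ×s → (7.63237,-2.29824) → (7.63,-2.30)

Cross-section at z=6.75: (-2.43,3.08) (-0.06,-8.36) (7.63,-2.30)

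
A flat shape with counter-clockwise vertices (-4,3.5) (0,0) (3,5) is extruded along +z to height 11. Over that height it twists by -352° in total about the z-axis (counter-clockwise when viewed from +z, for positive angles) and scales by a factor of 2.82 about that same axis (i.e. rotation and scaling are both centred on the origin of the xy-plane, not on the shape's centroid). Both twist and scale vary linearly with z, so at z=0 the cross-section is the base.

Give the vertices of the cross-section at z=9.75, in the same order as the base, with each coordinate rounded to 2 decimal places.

t = z/height = 9.75/11 = 0.886364
s = 1 + (scale-1)·z/height = 1 + (2.82-1)·9.75/11 = 2.613182
θ = twist·z/height = -352°·9.75/11 = -312.0000° = -5.445427 rad
cos θ = 0.669131, sin θ = 0.743145 (intermediates below are computed at full precision and shown rounded to 5 d.p.)
v1: (-4,3.5) → rotate → (-5.27753,-0.63062) → ×s → (-13.79114,-1.64793) → (-13.79,-1.65)
v2: (0,0) → rotate → (0.00000,0.00000) → ×s → (0.00000,0.00000) → (0.00,0.00)
v3: (3,5) → rotate → (-1.70833,5.57509) → ×s → (-4.46418,14.56872) → (-4.46,14.57)

Cross-section at z=9.75: (-13.79,-1.65) (0.00,0.00) (-4.46,14.57)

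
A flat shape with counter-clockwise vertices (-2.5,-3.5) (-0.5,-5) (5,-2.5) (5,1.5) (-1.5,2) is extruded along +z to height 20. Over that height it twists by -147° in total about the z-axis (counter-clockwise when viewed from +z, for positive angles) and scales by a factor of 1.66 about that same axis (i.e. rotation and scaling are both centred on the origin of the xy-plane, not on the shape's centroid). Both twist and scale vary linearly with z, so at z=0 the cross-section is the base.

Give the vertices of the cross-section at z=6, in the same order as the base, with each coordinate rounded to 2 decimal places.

t = z/height = 6/20 = 0.3
s = 1 + (scale-1)·z/height = 1 + (1.66-1)·6/20 = 1.198000
θ = twist·z/height = -147°·6/20 = -44.1000° = -0.769690 rad
cos θ = 0.718126, sin θ = -0.695913 (intermediates below are computed at full precision and shown rounded to 5 d.p.)
v1: (-2.5,-3.5) → rotate → (-4.23101,-0.77366) → ×s → (-5.06875,-0.92684) → (-5.07,-0.93)
v2: (-0.5,-5) → rotate → (-3.83863,-3.24268) → ×s → (-4.59868,-3.88472) → (-4.60,-3.88)
v3: (5,-2.5) → rotate → (1.85085,-5.27488) → ×s → (2.21732,-6.31931) → (2.22,-6.32)
v4: (5,1.5) → rotate → (4.63450,-2.40237) → ×s → (5.55213,-2.87804) → (5.55,-2.88)
v5: (-1.5,2) → rotate → (0.31464,2.48012) → ×s → (0.37693,2.97119) → (0.38,2.97)

Cross-section at z=6: (-5.07,-0.93) (-4.60,-3.88) (2.22,-6.32) (5.55,-2.88) (0.38,2.97)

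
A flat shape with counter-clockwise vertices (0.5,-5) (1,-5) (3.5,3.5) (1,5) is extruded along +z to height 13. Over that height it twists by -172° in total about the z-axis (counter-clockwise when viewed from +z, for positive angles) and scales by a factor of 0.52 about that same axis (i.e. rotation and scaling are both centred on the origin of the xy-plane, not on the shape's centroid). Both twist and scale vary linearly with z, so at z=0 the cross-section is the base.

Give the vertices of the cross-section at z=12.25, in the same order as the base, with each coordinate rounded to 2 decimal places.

t = z/height = 12.25/13 = 0.942308
s = 1 + (scale-1)·z/height = 1 + (0.52-1)·12.25/13 = 0.547692
θ = twist·z/height = -172°·12.25/13 = -162.0769° = -2.828776 rad
cos θ = -0.951471, sin θ = -0.307740 (intermediates below are computed at full precision and shown rounded to 5 d.p.)
v1: (0.5,-5) → rotate → (-2.01443,4.60348) → ×s → (-1.10329,2.52129) → (-1.10,2.52)
v2: (1,-5) → rotate → (-2.49017,4.44961) → ×s → (-1.36385,2.43702) → (-1.36,2.44)
v3: (3.5,3.5) → rotate → (-2.25306,-4.40724) → ×s → (-1.23398,-2.41381) → (-1.23,-2.41)
v4: (1,5) → rotate → (0.58723,-5.06509) → ×s → (0.32162,-2.77411) → (0.32,-2.77)

Cross-section at z=12.25: (-1.10,2.52) (-1.36,2.44) (-1.23,-2.41) (0.32,-2.77)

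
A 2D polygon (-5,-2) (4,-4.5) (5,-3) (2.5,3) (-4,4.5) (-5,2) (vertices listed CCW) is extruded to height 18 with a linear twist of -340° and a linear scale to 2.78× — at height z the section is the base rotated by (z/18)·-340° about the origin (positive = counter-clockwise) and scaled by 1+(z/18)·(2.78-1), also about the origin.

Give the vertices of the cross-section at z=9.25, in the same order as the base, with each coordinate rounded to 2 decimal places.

Cross-section at z=9.25: (9.18,4.69) (-8.42,7.88) (-10.06,4.84) (-4.24,-6.16) (8.42,-7.88) (9.89,-2.93)

t = z/height = 9.25/18 = 0.513889
s = 1 + (scale-1)·z/height = 1 + (2.78-1)·9.25/18 = 1.914722
θ = twist·z/height = -340°·9.25/18 = -174.7222° = -3.049478 rad
cos θ = -0.995760, sin θ = -0.091984 (intermediates below are computed at full precision and shown rounded to 5 d.p.)
v1: (-5,-2) → rotate → (4.79483,2.45144) → ×s → (9.18077,4.69383) → (9.18,4.69)
v2: (4,-4.5) → rotate → (-4.39697,4.11298) → ×s → (-8.41898,7.87522) → (-8.42,7.88)
v3: (5,-3) → rotate → (-5.25476,2.52736) → ×s → (-10.06140,4.83919) → (-10.06,4.84)
v4: (2.5,3) → rotate → (-2.21345,-3.21724) → ×s → (-4.23814,-6.16013) → (-4.24,-6.16)
v5: (-4,4.5) → rotate → (4.39697,-4.11298) → ×s → (8.41898,-7.87522) → (8.42,-7.88)
v6: (-5,2) → rotate → (5.16277,-1.53160) → ×s → (9.88527,-2.93259) → (9.89,-2.93)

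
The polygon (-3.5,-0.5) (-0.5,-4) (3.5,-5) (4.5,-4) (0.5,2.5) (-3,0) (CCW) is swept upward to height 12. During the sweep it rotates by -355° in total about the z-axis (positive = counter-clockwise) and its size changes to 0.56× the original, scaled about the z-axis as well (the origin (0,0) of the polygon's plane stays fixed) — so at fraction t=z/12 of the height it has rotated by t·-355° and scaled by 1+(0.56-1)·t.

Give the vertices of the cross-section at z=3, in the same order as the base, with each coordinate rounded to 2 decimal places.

t = z/height = 3/12 = 0.25
s = 1 + (scale-1)·z/height = 1 + (0.56-1)·3/12 = 0.890000
θ = twist·z/height = -355°·3/12 = -88.7500° = -1.548980 rad
cos θ = 0.021815, sin θ = -0.999762 (intermediates below are computed at full precision and shown rounded to 5 d.p.)
v1: (-3.5,-0.5) → rotate → (-0.57623,3.48826) → ×s → (-0.51285,3.10455) → (-0.51,3.10)
v2: (-0.5,-4) → rotate → (-4.00996,0.41262) → ×s → (-3.56886,0.36723) → (-3.57,0.37)
v3: (3.5,-5) → rotate → (-4.92246,-3.60824) → ×s → (-4.38099,-3.21133) → (-4.38,-3.21)
v4: (4.5,-4) → rotate → (-3.90088,-4.58619) → ×s → (-3.47178,-4.08171) → (-3.47,-4.08)
v5: (0.5,2.5) → rotate → (2.51031,-0.44534) → ×s → (2.23418,-0.39636) → (2.23,-0.40)
v6: (-3,0) → rotate → (-0.06544,2.99929) → ×s → (-0.05825,2.66936) → (-0.06,2.67)

Cross-section at z=3: (-0.51,3.10) (-3.57,0.37) (-4.38,-3.21) (-3.47,-4.08) (2.23,-0.40) (-0.06,2.67)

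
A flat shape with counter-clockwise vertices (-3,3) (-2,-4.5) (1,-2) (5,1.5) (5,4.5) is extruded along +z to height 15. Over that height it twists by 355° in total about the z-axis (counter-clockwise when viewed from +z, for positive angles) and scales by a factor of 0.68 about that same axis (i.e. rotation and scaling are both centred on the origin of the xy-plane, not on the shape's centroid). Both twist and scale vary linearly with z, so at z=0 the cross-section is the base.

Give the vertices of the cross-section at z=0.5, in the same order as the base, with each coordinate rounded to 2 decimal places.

Cross-section at z=0.5: (-3.51,2.30) (-1.02,-4.76) (1.37,-1.73) (4.54,2.47) (3.93,5.37)

t = z/height = 0.5/15 = 0.0333333
s = 1 + (scale-1)·z/height = 1 + (0.68-1)·0.5/15 = 0.989333
θ = twist·z/height = 355°·0.5/15 = 11.8333° = 0.206531 rad
cos θ = 0.978748, sin θ = 0.205065 (intermediates below are computed at full precision and shown rounded to 5 d.p.)
v1: (-3,3) → rotate → (-3.55144,2.32105) → ×s → (-3.51356,2.29629) → (-3.51,2.30)
v2: (-2,-4.5) → rotate → (-1.03470,-4.81450) → ×s → (-1.02366,-4.76314) → (-1.02,-4.76)
v3: (1,-2) → rotate → (1.38888,-1.75243) → ×s → (1.37406,-1.73374) → (1.37,-1.73)
v4: (5,1.5) → rotate → (4.58614,2.49345) → ×s → (4.53722,2.46685) → (4.54,2.47)
v5: (5,4.5) → rotate → (3.97095,5.42969) → ×s → (3.92859,5.37178) → (3.93,5.37)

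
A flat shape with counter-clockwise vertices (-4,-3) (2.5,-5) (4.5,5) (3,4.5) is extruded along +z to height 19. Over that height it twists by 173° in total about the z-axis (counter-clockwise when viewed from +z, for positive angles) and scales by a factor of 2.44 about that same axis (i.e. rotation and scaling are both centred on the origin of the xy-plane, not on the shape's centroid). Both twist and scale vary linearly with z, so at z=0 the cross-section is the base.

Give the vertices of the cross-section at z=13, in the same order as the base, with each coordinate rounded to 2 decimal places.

t = z/height = 13/19 = 0.684211
s = 1 + (scale-1)·z/height = 1 + (2.44-1)·13/19 = 1.985263
θ = twist·z/height = 173°·13/19 = 118.3684° = 2.065919 rad
cos θ = -0.475139, sin θ = 0.879911 (intermediates below are computed at full precision and shown rounded to 5 d.p.)
v1: (-4,-3) → rotate → (4.54029,-2.09422) → ×s → (9.01367,-4.15759) → (9.01,-4.16)
v2: (2.5,-5) → rotate → (3.21170,4.57547) → ×s → (6.37608,9.08352) → (6.38,9.08)
v3: (4.5,5) → rotate → (-6.53768,1.58390) → ×s → (-12.97901,3.14446) → (-12.98,3.14)
v4: (3,4.5) → rotate → (-5.38502,0.50160) → ×s → (-10.69067,0.99582) → (-10.69,1.00)

Cross-section at z=13: (9.01,-4.16) (6.38,9.08) (-12.98,3.14) (-10.69,1.00)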